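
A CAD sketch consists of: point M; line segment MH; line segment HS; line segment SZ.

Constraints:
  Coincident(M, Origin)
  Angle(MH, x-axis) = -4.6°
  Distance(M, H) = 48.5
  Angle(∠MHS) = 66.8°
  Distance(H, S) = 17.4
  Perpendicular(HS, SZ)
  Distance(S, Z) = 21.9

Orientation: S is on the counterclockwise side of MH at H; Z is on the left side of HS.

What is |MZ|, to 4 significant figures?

22.74

M is at the origin; MH runs at -4.6° with length 48.5, so H = 48.5·(cos -4.6°, sin -4.6°) = (48.34, -3.890). ∠MHS = 66.8°, so HS runs at -4.6° + (180° − 66.8°) = 108.6° from the x-axis; with |HS| = 17.4, S = H + 17.4·(cos 108.6°, sin 108.6°) = (42.79, 12.60). HS ⟂ SZ; with |SZ| = 21.9 on the left of HS, Z = S + 21.9·(-0.9478, -0.3190) = (22.04, 5.616). Then |MZ| = |Z − M| = 22.74.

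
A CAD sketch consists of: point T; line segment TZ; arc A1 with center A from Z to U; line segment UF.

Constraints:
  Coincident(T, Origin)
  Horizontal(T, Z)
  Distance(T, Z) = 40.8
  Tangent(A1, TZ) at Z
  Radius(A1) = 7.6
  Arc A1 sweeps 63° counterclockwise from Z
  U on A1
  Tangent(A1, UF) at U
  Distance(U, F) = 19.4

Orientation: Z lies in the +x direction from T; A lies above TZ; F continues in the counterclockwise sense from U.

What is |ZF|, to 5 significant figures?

26.499

T is at the origin; T and Z share the same y with |TZ| = 40.8 and Z on the +x side, so Z = (40.800, 0.0000). Since A1 is tangent to TZ there, AZ ⟂ TZ, so A = Z + (0, 7.6) = (40.800, 7.6000). On A1, Z sits at bearing -90° from A; a 63° counterclockwise sweep puts U at bearing -27°, so U = A + 7.6·(cos -27°, sin -27°) = (47.572, 4.1497). Since A1 is tangent to UF there, AU ⟂ UF, so UF runs along (−sin -27°, cos -27°); with |UF| = 19.4, F = (56.379, 21.435). Then |ZF| = |F − Z| = 26.499.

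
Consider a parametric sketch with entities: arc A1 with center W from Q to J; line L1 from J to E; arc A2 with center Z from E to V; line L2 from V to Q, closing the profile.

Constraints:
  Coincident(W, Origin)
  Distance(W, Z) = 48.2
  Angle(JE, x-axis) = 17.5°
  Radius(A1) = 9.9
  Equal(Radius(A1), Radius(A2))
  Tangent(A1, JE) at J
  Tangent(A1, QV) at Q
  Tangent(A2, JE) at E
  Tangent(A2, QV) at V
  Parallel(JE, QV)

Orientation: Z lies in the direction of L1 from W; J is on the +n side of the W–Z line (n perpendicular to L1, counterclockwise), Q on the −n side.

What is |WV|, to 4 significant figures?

49.21

The slot axis is L1's direction at 17.5°, so u = (cos 17.5°, sin 17.5°) = (0.9537, 0.3007) and n = (−sin 17.5°, cos 17.5°) = (-0.3007, 0.9537). W is at the origin and Z lies 48.2 along u from W, so Z = 48.2·u = (45.97, 14.49). Tangency of A1 to both parallel lines with radius 9.9 puts J and Q at W ± 9.9·n: J = (-2.977, 9.442), Q = (2.977, -9.442). Equal radii place E and V the same way about Z: E = Z + 9.9·n = (42.99, 23.94), V = Z − 9.9·n = (48.95, 5.052). Then |WV| = |V − W| = 49.21.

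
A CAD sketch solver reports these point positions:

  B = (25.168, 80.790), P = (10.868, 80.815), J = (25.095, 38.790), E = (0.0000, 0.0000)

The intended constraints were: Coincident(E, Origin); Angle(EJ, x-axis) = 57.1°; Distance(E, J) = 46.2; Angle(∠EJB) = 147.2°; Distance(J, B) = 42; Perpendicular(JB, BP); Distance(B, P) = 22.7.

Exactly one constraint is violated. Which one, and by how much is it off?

Distance(B, P) = 22.7 — off by 8.40.

E = (0.00, 0.00) ✓; EJ at 57.10° ✓; |EJ| = 46.20 ✓; ∠EJB = 147.2° ✓; |JB| = 42.00 ✓; ∠(JB, BP) = 90.00° ✓; |BP| = 14.30 ✗.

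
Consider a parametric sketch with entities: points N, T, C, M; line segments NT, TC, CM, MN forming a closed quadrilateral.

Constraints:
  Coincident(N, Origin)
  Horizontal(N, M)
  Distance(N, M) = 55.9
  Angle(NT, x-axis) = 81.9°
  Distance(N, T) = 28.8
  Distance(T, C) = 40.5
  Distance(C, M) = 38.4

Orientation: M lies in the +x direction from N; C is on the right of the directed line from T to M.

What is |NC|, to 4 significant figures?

20.82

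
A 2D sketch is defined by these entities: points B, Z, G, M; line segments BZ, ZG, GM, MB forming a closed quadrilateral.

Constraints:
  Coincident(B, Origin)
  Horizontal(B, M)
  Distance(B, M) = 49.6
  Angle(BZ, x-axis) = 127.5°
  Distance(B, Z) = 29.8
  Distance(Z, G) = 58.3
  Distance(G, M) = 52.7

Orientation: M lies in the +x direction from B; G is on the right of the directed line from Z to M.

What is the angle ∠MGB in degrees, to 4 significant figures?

67.34°

Checks: |ZG| = 58.30 ✓; |GM| = 52.70 ✓.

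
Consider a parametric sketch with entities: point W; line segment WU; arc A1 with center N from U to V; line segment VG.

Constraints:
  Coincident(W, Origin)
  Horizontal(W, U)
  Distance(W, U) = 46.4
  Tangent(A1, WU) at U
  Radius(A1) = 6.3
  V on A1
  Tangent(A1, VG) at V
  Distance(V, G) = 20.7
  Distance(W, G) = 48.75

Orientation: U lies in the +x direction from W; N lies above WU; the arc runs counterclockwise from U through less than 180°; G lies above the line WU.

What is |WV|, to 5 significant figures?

52.603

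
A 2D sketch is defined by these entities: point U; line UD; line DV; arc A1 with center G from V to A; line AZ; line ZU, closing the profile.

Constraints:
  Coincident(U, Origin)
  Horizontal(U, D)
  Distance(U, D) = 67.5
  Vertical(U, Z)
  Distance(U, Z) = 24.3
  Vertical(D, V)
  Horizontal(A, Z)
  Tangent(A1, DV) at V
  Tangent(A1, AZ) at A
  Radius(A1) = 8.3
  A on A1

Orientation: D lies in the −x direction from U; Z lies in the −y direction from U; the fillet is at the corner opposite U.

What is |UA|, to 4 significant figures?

63.99

U is at the origin; UD is horizontal with |UD| = 67.5 and D on the −x side, so D = (-67.50, 0.000). U and Z share the same x with |UZ| = 24.3 and Z on the −y side, so Z = (0.000, -24.30). The virtual corner opposite U is at (-67.50, -24.30). Tangency of A1 to DV means the radius GV is perpendicular to DV and since A1 is tangent to AZ there, GA ⟂ AZ, with radius 8.3, so the center G sits 8.3 in from both sides at G = (-59.20, -16.00). That places the tangent points at V = (-67.50, -16.00) on DV and A = (-59.20, -24.30) on AZ. Then |UA| = |A − U| = 63.99.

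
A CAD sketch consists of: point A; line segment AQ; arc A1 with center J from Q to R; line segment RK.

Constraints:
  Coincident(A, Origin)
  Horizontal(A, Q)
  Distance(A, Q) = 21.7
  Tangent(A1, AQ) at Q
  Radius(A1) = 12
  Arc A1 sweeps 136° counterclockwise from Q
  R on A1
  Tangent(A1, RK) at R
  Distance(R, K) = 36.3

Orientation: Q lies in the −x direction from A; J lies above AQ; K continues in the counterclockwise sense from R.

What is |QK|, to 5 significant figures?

49.174

A is at the origin; AQ is horizontal with |AQ| = 21.7 and Q on the −x side, so Q = (-21.700, 0.0000). A1 meets AQ tangentially, so JQ is at right angles to AQ, so J = Q + (0, 12) = (-21.700, 12.000). On A1, Q sits at bearing -90° from J; a 136° counterclockwise sweep puts R at bearing 46°, so R = J + 12.0·(cos 46°, sin 46°) = (-13.364, 20.632). Since A1 is tangent to RK there, JR ⟂ RK, so RK runs along (−sin 46°, cos 46°); with |RK| = 36.3, K = (-39.476, 45.848). Then |QK| = |K − Q| = 49.174.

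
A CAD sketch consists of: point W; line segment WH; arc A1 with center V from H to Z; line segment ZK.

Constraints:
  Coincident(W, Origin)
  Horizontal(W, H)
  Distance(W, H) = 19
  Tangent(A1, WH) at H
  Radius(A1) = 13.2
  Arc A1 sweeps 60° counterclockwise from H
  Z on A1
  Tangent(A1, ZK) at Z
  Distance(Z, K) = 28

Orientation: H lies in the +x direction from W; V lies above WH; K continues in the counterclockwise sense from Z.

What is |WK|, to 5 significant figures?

54.091

On A1, H sits at bearing -90° from V; a 60° counterclockwise sweep puts Z at bearing -30°, so Z = V + 13.2·(cos -30°, sin -30°) = (30.432, 6.6000). The tangent condition forces VZ to be normal to ZK, so ZK runs along (−sin -30°, cos -30°); with |ZK| = 28.0, K = (44.432, 30.849). Then |WK| = |K − W| = 54.091.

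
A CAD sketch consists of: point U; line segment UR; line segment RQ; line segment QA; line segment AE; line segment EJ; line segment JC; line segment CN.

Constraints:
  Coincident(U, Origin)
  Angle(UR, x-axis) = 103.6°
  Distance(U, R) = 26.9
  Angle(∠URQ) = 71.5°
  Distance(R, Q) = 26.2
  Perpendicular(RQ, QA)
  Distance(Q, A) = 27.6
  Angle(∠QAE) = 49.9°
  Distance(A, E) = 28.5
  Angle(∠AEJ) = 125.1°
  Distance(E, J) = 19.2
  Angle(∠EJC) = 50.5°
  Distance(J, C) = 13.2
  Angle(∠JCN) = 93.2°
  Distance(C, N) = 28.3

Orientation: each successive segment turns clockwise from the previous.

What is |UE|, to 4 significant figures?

16.78

U is at the origin; UR runs at 103.6° with length 26.9, so R = (-6.325, 26.15). ∠URQ = 71.5° gives RQ at -4.900° from the x-axis; with |RQ| = 26.2, Q = (19.78, 23.91). RQ is perpendicular to QA, so QA runs at -94.90°; with |QA| = 27.6, A = (17.42, -3.591). ∠QAE = 49.9° gives AE at 135.0° from the x-axis; with |AE| = 28.5, E = (-2.731, 16.56). Then |UE| = |E − U| = 16.78.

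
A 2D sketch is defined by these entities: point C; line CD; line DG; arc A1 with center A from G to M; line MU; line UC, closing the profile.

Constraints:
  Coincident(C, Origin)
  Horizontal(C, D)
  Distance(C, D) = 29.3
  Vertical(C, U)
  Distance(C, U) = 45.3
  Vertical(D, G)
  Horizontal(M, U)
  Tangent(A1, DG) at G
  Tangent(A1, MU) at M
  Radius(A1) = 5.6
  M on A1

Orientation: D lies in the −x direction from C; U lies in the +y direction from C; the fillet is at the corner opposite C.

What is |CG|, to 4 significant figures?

49.34

C is at the origin; CD is horizontal with |CD| = 29.3 and D on the −x side, so D = (-29.30, 0.000). CU is vertical with |CU| = 45.3 and U on the +y side, so U = (0.000, 45.30). The virtual corner opposite C is at (-29.30, 45.30). Since A1 is tangent to DG there, AG ⟂ DG and since A1 is tangent to MU there, AM ⟂ MU, with radius 5.6, so the center A sits 5.6 in from both sides at A = (-23.70, 39.70). That places the tangent points at G = (-29.30, 39.70) on DG and M = (-23.70, 45.30) on MU. Then |CG| = |G − C| = 49.34.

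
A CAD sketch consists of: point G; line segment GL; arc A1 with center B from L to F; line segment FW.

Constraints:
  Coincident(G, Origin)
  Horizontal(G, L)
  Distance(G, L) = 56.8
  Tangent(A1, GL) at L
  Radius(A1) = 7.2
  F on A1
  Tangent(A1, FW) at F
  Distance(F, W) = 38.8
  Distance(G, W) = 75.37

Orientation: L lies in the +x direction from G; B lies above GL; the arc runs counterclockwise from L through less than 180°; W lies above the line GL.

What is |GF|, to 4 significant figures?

64.45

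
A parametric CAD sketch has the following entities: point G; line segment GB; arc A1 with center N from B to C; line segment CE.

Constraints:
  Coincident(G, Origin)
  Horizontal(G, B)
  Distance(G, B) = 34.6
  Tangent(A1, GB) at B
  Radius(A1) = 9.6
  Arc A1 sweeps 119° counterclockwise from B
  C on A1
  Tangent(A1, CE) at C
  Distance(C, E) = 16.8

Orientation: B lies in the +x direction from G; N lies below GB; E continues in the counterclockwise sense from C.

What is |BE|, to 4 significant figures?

28.95

G is at the origin; G and B share the same y with |GB| = 34.6 and B on the +x side, so B = (34.60, 0.000). A1 meets GB tangentially, so NB is at right angles to GB, so N = B + (0, -9.6) = (34.60, -9.600). On A1, B sits at bearing 90° from N; a 119° counterclockwise sweep puts C at bearing 209°, so C = N + 9.6·(cos 209°, sin 209°) = (26.20, -14.25). Tangency of A1 to CE means the radius NC is perpendicular to CE, so CE runs along (−sin 209°, cos 209°); with |CE| = 16.8, E = (34.35, -28.95). Then |BE| = |E − B| = 28.95.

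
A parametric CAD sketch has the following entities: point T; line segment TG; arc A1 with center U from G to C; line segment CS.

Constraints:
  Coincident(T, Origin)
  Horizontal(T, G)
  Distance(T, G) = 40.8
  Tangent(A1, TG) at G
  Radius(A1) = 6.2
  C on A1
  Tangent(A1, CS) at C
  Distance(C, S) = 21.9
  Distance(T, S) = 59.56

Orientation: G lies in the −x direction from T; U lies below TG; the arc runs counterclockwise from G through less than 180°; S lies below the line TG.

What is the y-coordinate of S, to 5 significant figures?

-24.551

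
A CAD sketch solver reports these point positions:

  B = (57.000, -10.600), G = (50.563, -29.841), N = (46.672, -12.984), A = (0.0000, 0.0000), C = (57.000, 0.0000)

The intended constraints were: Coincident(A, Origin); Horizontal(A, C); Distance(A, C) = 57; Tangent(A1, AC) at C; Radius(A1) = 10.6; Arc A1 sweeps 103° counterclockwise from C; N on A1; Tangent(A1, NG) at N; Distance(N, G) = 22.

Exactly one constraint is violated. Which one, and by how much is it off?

Distance(N, G) = 22 — off by 4.70.

A = (0.00, 0.00) ✓; A.y = 0.00, C.y = 0.00 ✓; |AC| = 57.00 ✓; ∠(BC, CA) = 90.00° ✓; |BC| = 10.60 ✓; bearing(B→N) − bearing(B→C) = 103.0° ✓; |BN| = 10.60 ✓; ∠(BN, NG) = 90.00° ✓; |NG| = 17.30 ✗.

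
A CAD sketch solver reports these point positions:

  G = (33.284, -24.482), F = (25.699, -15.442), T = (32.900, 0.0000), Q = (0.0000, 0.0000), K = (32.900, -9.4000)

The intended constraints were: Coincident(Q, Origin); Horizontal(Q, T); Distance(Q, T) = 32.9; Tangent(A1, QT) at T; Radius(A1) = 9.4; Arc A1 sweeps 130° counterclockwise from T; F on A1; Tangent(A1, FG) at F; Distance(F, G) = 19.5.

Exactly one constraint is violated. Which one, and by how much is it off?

Distance(F, G) = 19.5 — off by 7.70.

Q = (0.00, 0.00) ✓; Q.y = 0.00, T.y = 0.00 ✓; |QT| = 32.90 ✓; ∠(KT, TQ) = 90.00° ✓; |KT| = 9.400 ✓; bearing(K→F) − bearing(K→T) = 130.0° ✓; |KF| = 9.400 ✓; ∠(KF, FG) = 90.00° ✓; |FG| = 11.80 ✗.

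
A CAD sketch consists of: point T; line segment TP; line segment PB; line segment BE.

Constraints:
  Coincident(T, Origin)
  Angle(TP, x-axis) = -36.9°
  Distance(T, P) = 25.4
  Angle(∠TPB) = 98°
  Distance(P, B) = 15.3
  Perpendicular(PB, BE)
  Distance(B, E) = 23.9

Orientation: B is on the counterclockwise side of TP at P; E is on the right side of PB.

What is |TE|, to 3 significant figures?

52.5

T is at the origin; TP runs at -36.9° with length 25.4, so P = 25.4·(cos -36.9°, sin -36.9°) = (20.3, -15.3). ∠TPB = 98.0°, so PB runs at -36.9° + (180° − 98.0°) = 45.1° from the x-axis; with |PB| = 15.3, B = P + 15.3·(cos 45.1°, sin 45.1°) = (31.1, -4.41). The perpendicularity gives BE at right angles to PB; with |BE| = 23.9 on the right of PB, E = B + 23.9·(0.708, -0.706) = (48.0, -21.3). Then |TE| = |E − T| = 52.5.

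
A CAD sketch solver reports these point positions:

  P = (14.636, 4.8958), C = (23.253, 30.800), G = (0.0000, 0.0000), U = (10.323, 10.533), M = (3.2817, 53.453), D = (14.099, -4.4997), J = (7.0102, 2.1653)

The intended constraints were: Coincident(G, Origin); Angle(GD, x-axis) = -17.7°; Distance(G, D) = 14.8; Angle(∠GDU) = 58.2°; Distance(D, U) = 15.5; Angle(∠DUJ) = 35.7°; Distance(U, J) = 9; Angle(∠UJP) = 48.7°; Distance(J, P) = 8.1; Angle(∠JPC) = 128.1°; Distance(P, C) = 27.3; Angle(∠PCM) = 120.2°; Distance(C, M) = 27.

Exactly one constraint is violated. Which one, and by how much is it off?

Distance(C, M) = 27 — off by 3.20.

G = (0.00, 0.00) ✓; GD at -17.70° ✓; |GD| = 14.80 ✓; ∠GDU = 58.20° ✓; |DU| = 15.50 ✓; ∠DUJ = 35.70° ✓; |UJ| = 9.000 ✓; ∠UJP = 48.70° ✓; |JP| = 8.100 ✓; ∠JPC = 128.1° ✓; |PC| = 27.30 ✓; ∠PCM = 120.2° ✓; |CM| = 30.20 ✗.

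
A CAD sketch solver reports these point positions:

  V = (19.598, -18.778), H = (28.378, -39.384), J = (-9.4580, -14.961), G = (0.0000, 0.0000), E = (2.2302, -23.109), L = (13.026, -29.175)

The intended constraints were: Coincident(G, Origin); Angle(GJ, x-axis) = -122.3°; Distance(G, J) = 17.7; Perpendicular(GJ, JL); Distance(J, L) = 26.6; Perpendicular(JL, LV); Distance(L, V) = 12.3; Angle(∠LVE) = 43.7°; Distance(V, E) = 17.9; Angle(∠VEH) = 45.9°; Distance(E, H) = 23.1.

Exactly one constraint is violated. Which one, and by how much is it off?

Distance(E, H) = 23.1 — off by 7.70.

G = (0.00, 0.00) ✓; GJ at -122.3° ✓; |GJ| = 17.70 ✓; ∠(GJ, JL) = 90.00° ✓; |JL| = 26.60 ✓; ∠(JL, LV) = 90.00° ✓; |LV| = 12.30 ✓; ∠LVE = 43.70° ✓; |VE| = 17.90 ✓; ∠VEH = 45.90° ✓; |EH| = 30.80 ✗.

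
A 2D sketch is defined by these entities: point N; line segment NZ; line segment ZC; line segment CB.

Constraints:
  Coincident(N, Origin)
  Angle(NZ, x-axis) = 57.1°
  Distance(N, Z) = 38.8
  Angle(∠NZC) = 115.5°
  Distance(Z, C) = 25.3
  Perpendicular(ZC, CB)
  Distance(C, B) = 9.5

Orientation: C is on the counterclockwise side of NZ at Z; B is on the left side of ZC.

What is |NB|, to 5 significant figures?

49.149

∠NZC = 115.5°, so ZC runs at 57.1° + (180° − 115.5°) = 121.60° from the x-axis; with |ZC| = 25.3, C = Z + 25.3·(cos 121.60°, sin 121.60°) = (7.8183, 54.126). ZC ⟂ CB; with |CB| = 9.5 on the left of ZC, B = C + 9.5·(-0.85173, -0.52399) = (-0.27308, 49.148). Then |NB| = |B − N| = 49.149.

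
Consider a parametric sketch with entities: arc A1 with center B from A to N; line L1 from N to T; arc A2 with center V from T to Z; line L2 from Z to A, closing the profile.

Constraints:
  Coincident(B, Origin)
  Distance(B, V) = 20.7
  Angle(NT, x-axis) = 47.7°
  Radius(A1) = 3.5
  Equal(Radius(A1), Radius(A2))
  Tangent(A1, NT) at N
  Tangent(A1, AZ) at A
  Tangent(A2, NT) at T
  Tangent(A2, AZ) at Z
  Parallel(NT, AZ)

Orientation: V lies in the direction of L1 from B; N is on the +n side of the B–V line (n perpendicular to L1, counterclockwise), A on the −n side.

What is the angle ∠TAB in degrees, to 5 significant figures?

71.316°

The slot axis is L1's direction at 47.7°, so u = (cos 47.7°, sin 47.7°) = (0.67301, 0.73963) and n = (−sin 47.7°, cos 47.7°) = (-0.73963, 0.67301). B is at the origin and V lies 20.7 along u from B, so V = 20.7·u = (13.931, 15.310). Tangency of A1 to both parallel lines with radius 3.5 puts N and A at B ± 3.5·n: N = (-2.5887, 2.3555), A = (2.5887, -2.3555). Equal radii place T and Z the same way about V: T = V + 3.5·n = (11.343, 17.666), Z = V − 3.5·n = (16.520, 12.955). Then cos ∠TAB = AT·AB / (|AT||AB|), giving 71.316°.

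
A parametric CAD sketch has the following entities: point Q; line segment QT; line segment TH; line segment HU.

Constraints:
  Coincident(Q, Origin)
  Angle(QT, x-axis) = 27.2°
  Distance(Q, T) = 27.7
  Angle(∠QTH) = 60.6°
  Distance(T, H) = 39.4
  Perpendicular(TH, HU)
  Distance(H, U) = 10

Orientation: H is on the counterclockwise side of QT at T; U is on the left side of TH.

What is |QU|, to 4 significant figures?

29.42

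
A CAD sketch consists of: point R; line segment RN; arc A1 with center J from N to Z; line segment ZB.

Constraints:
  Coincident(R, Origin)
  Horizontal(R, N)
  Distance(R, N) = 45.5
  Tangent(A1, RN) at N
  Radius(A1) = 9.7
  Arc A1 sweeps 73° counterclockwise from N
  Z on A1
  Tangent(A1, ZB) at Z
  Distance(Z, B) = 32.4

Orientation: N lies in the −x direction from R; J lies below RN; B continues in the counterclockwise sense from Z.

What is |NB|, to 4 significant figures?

42.24

On A1, N sits at bearing 90° from J; a 73° counterclockwise sweep puts Z at bearing 163°, so Z = J + 9.7·(cos 163°, sin 163°) = (-54.78, -6.864). The tangent condition forces JZ to be normal to ZB, so ZB runs along (−sin 163°, cos 163°); with |ZB| = 32.4, B = (-64.25, -37.85). Then |NB| = |B − N| = 42.24.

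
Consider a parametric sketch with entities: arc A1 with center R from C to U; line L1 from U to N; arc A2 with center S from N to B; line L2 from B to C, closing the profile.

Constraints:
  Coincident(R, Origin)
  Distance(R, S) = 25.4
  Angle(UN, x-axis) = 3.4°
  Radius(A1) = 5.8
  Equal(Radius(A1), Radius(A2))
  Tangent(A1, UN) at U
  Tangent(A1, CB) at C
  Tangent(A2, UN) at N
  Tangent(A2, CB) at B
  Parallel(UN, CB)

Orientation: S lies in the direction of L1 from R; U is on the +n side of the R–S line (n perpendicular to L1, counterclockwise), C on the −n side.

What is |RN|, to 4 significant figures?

26.05

Tangency of A1 to both parallel lines with radius 5.8 puts U and C at R ± 5.8·n: U = (-0.3440, 5.790), C = (0.3440, -5.790). Equal radii place N and B the same way about S: N = S + 5.8·n = (25.01, 7.296), B = S − 5.8·n = (25.70, -4.283). Then |RN| = |N − R| = 26.05.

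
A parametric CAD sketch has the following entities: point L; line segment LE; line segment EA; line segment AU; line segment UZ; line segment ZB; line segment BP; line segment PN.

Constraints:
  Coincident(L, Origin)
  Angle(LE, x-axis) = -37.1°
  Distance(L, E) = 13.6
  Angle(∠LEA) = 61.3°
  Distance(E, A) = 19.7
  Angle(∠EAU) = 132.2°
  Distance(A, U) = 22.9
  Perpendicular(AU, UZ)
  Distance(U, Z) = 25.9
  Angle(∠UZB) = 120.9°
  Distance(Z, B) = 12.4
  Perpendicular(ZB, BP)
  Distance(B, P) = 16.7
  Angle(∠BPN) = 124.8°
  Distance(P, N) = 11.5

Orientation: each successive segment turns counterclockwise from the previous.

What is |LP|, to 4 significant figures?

3.696

∠UZB = 120.9° gives ZB at -81.50° from the x-axis; with |ZB| = 12.4, B = (-18.99, 0.2773). The perpendicularity gives BP at right angles to ZB, so BP runs at 8.500°; with |BP| = 16.7, P = (-2.475, 2.746). Then |LP| = |P − L| = 3.696.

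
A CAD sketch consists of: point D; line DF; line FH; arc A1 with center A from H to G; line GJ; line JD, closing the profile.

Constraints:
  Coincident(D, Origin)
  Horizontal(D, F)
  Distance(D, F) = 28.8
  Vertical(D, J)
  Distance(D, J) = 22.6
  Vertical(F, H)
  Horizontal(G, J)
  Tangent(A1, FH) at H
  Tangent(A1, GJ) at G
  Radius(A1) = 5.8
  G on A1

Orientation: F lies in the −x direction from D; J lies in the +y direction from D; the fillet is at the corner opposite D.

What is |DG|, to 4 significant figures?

32.25

D is at the origin; D and F share the same y with |DF| = 28.8 and F on the −x side, so F = (-28.80, 0.000). D and J share the same x with |DJ| = 22.6 and J on the +y side, so J = (0.000, 22.60). The virtual corner opposite D is at (-28.80, 22.60). A1 meets FH tangentially, so AH is at right angles to FH and since A1 is tangent to GJ there, AG ⟂ GJ, with radius 5.8, so the center A sits 5.8 in from both sides at A = (-23.00, 16.80). That places the tangent points at H = (-28.80, 16.80) on FH and G = (-23.00, 22.60) on GJ. Then |DG| = |G − D| = 32.25.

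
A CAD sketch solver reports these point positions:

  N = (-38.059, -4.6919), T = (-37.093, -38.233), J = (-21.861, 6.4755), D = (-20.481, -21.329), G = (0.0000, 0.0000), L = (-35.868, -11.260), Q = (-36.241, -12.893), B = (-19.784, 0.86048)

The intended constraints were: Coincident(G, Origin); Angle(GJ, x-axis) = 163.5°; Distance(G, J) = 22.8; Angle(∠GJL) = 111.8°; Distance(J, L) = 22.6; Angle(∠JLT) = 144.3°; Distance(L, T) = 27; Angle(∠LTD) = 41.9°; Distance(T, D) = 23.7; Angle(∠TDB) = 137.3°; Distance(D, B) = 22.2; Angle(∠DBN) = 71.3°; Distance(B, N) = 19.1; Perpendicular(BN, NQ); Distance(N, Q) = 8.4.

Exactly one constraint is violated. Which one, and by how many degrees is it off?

Perpendicular(BN, NQ) — off by 4.40°.

G = (0.00, 0.00) ✓; GJ at 163.5° ✓; |GJ| = 22.80 ✓; ∠GJL = 111.8° ✓; |JL| = 22.60 ✓; ∠JLT = 144.3° ✓; |LT| = 27.00 ✓; ∠LTD = 41.90° ✓; |TD| = 23.70 ✓; ∠TDB = 137.3° ✓; |DB| = 22.20 ✓; ∠DBN = 71.30° ✓; |BN| = 19.10 ✓; ∠(BN, NQ) = 85.60° ✗; |NQ| = 8.400 ✓.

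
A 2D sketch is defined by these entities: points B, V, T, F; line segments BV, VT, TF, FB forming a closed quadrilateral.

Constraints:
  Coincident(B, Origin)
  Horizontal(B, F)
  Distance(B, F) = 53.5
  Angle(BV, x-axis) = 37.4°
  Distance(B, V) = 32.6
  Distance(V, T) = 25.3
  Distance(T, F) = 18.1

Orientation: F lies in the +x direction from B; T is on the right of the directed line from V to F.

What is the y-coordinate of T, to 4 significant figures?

-3.506

B is at the origin; BF is horizontal with |BF| = 53.5 and F in +x, so F = (53.5, 0). BV runs at 37.4° with |BV| = 32.6, so V = (25.90, 19.80). T is determined by |VT| = 25.3 and |TF| = 18.1 together: it lies at the intersection of circle(V, 25.3) and circle(F, 18.1). With |VF| = 33.97, the foot of the radical line on VF is 21.58 from V and the perpendicular offset is √(25.3² − 21.58²) = 13.20. Taking the right-of-VF solution: T = (35.74, -3.506).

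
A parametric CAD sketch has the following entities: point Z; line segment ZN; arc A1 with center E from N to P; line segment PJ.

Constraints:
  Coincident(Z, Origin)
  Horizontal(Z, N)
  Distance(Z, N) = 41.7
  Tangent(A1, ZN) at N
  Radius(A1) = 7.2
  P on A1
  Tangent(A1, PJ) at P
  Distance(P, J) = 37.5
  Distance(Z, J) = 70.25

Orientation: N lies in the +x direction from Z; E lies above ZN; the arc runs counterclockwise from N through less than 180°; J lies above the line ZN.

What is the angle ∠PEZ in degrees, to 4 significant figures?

159.4°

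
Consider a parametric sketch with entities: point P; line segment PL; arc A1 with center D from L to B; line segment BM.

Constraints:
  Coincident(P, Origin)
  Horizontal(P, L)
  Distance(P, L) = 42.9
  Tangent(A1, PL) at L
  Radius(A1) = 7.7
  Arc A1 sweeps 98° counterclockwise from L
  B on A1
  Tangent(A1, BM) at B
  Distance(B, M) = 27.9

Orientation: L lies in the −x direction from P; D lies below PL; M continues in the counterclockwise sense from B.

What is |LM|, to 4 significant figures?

36.59

On A1, L sits at bearing 90° from D; a 98° counterclockwise sweep puts B at bearing 188°, so B = D + 7.7·(cos 188°, sin 188°) = (-50.53, -8.772). A1 meets BM tangentially, so DB is at right angles to BM, so BM runs along (−sin 188°, cos 188°); with |BM| = 27.9, M = (-46.64, -36.40). Then |LM| = |M − L| = 36.59.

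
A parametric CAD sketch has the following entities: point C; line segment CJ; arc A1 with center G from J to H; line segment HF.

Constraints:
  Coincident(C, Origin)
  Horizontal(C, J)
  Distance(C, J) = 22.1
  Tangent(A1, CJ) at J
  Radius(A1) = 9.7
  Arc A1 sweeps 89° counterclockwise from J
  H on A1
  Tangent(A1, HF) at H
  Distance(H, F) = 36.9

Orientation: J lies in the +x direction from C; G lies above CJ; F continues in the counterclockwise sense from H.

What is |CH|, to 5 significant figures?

33.196

Since A1 is tangent to CJ there, GJ ⟂ CJ, so G = J + (0, 9.7) = (22.100, 9.7000). On A1, J sits at bearing -90° from G; an 89° counterclockwise sweep puts H at bearing -1°, so H = G + 9.7·(cos -1°, sin -1°) = (31.799, 9.5307). Then |CH| = |H − C| = 33.196.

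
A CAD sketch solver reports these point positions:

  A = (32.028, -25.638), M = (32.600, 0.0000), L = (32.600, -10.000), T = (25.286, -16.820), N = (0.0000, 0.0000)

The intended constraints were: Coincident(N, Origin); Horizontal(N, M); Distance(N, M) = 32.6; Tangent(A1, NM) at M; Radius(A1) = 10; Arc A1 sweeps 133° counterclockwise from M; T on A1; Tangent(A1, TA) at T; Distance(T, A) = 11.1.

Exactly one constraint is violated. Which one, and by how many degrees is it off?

Tangent(A1, TA) at T — off by 5.60°.

N = (0.00, 0.00) ✓; N.y = 0.00, M.y = 0.00 ✓; |NM| = 32.60 ✓; ∠(LM, MN) = 90.00° ✓; |LM| = 10.00 ✓; bearing(L→T) − bearing(L→M) = 133.0° ✓; |LT| = 10.00 ✓; ∠(LT, TA) = 95.60° ✗; |TA| = 11.10 ✓.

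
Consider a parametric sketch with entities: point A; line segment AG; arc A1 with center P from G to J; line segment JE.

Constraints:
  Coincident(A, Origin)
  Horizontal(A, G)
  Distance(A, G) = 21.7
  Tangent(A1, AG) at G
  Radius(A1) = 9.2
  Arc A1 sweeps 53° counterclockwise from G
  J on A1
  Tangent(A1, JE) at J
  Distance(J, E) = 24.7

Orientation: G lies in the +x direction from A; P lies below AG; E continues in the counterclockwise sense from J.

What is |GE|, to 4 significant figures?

32.26

A is at the origin; AG is horizontal with |AG| = 21.7 and G on the +x side, so G = (21.70, 0.000). Since A1 is tangent to AG there, PG ⟂ AG, so P = G + (0, -9.2) = (21.70, -9.200). On A1, G sits at bearing 90° from P; a 53° counterclockwise sweep puts J at bearing 143°, so J = P + 9.2·(cos 143°, sin 143°) = (14.35, -3.663). Tangency of A1 to JE means the radius PJ is perpendicular to JE, so JE runs along (−sin 143°, cos 143°); with |JE| = 24.7, E = (-0.5123, -23.39). Then |GE| = |E − G| = 32.26.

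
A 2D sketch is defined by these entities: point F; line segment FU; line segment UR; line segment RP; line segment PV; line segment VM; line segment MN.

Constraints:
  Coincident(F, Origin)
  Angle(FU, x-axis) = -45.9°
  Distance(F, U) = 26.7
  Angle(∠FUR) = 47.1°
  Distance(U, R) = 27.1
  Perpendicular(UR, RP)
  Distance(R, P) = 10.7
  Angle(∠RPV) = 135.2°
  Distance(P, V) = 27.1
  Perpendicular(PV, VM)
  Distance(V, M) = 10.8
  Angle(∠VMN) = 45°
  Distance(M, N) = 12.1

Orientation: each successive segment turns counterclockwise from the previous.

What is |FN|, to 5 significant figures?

6.3459

F is at the origin; FU runs at -45.9° with length 26.7, so U = (18.581, -19.174). ∠FUR = 47.1° gives UR at 87.000° from the x-axis; with |UR| = 27.1, R = (19.999, 7.8889). UR ⟂ RP, so RP runs at 177.00°; with |RP| = 10.7, P = (9.3138, 8.4489). ∠RPV = 135.2° gives PV at -138.20° from the x-axis; with |PV| = 27.1, V = (-10.889, -9.6141). PV ⟂ VM, so VM runs at -48.200°; with |VM| = 10.8, M = (-3.6900, -17.665). ∠VMN = 45.0° gives MN at 86.800° from the x-axis; with |MN| = 12.1, N = (-3.0146, -5.5842). Then |FN| = |N − F| = 6.3459.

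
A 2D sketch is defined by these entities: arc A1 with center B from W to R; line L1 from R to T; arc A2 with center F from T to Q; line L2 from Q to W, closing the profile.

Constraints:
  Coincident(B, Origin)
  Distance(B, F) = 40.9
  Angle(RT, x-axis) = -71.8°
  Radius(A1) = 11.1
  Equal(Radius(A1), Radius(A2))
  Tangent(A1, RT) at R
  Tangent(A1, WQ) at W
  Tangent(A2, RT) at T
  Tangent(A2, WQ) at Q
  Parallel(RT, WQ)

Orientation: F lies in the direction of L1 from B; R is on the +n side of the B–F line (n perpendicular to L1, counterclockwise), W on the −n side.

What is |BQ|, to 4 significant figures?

42.38

The slot axis is L1's direction at -71.8°, so u = (cos -71.8°, sin -71.8°) = (0.3123, -0.9500) and n = (−sin -71.8°, cos -71.8°) = (0.9500, 0.3123). B is at the origin and F lies 40.9 along u from B, so F = 40.9·u = (12.77, -38.85). Tangency of A1 to both parallel lines with radius 11.1 puts R and W at B ± 11.1·n: R = (10.54, 3.467), W = (-10.54, -3.467). Equal radii place T and Q the same way about F: T = F + 11.1·n = (23.32, -35.39), Q = F − 11.1·n = (2.230, -42.32). Then |BQ| = |Q − B| = 42.38.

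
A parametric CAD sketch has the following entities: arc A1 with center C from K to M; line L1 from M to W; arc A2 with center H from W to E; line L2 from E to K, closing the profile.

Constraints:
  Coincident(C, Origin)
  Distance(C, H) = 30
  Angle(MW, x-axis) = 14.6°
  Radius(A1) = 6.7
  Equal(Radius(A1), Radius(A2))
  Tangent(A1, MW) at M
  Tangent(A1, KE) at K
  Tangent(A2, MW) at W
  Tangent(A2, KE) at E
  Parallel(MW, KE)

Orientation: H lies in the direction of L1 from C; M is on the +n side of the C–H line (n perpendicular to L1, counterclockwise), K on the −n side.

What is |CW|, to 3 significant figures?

30.7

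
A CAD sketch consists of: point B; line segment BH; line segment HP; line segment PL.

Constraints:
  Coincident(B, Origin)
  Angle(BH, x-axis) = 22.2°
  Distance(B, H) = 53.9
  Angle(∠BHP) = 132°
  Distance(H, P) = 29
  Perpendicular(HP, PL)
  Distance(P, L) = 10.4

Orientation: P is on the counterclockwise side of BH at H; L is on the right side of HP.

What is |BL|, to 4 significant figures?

82.34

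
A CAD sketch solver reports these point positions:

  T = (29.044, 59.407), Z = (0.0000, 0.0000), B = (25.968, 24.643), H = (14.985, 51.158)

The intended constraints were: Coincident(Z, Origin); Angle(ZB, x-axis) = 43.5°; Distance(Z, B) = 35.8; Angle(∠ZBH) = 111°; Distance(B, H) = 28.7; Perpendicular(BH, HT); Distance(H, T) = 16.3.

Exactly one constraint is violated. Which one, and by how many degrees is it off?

Perpendicular(BH, HT) — off by 7.90°.

Z = (0.00, 0.00) ✓; ZB at 43.50° ✓; |ZB| = 35.80 ✓; ∠ZBH = 111.0° ✓; |BH| = 28.70 ✓; ∠(BH, HT) = 82.10° ✗; |HT| = 16.30 ✓.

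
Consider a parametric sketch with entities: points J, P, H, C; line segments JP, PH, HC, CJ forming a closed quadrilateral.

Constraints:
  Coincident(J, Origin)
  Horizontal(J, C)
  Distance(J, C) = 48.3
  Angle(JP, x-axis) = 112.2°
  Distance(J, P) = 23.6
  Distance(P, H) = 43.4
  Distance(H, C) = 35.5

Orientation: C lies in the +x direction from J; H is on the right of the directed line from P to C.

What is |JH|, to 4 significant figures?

20.95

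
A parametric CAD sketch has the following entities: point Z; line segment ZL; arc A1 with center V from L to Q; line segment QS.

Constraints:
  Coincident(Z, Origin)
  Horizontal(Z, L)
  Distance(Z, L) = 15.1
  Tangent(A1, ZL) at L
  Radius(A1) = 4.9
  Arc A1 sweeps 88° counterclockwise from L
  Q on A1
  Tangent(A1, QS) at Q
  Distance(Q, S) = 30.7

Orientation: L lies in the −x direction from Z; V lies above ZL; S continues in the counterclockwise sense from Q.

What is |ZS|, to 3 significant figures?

36.6

Z is at the origin; Z and L share the same y with |ZL| = 15.1 and L on the −x side, so L = (-15.1, 0.00). Tangency of A1 to ZL means the radius VL is perpendicular to ZL, so V = L + (0, 4.9) = (-15.1, 4.90). On A1, L sits at bearing -90° from V; an 88° counterclockwise sweep puts Q at bearing -2°, so Q = V + 4.9·(cos -2°, sin -2°) = (-10.2, 4.73). Since A1 is tangent to QS there, VQ ⟂ QS, so QS runs along (−sin -2°, cos -2°); with |QS| = 30.7, S = (-9.13, 35.4). Then |ZS| = |S − Z| = 36.6.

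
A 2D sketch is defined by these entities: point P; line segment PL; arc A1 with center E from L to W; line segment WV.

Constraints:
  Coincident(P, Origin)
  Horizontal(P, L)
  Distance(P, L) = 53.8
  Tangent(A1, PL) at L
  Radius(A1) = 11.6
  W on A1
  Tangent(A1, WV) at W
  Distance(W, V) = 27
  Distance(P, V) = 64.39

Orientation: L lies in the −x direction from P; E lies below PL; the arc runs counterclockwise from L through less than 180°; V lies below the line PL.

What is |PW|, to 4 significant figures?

66.13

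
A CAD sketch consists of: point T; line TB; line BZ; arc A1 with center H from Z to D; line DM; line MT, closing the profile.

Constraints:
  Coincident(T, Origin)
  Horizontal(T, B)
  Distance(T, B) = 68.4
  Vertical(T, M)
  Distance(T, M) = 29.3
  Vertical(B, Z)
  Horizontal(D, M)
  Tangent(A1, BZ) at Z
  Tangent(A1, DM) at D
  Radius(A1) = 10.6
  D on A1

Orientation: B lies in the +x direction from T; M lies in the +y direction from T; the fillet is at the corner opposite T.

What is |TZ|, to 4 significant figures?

70.91

T is at the origin; TB is horizontal with |TB| = 68.4 and B on the +x side, so B = (68.40, 0.000). T and M share the same x with |TM| = 29.3 and M on the +y side, so M = (0.000, 29.30). The virtual corner opposite T is at (68.40, 29.30). Since A1 is tangent to BZ there, HZ ⟂ BZ and tangency of A1 to DM means the radius HD is perpendicular to DM, with radius 10.6, so the center H sits 10.6 in from both sides at H = (57.80, 18.70). That places the tangent points at Z = (68.40, 18.70) on BZ and D = (57.80, 29.30) on DM. Then |TZ| = |Z − T| = 70.91.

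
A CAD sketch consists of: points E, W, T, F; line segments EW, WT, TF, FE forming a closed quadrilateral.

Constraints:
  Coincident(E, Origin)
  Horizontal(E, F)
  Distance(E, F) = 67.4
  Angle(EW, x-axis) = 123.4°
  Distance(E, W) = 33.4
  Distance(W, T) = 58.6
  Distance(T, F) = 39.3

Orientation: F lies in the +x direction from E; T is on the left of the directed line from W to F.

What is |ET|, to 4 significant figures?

49.22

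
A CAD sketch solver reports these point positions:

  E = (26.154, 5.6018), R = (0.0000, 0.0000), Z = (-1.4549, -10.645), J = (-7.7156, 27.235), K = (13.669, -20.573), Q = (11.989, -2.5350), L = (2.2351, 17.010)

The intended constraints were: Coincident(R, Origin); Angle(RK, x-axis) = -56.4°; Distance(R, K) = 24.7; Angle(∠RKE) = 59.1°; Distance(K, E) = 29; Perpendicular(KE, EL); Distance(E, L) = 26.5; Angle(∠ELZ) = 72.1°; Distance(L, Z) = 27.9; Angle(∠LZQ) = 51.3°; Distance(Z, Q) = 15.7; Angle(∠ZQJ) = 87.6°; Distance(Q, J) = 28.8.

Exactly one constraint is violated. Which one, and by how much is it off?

Distance(Q, J) = 28.8 — off by 6.90.

R = (0.00, 0.00) ✓; RK at -56.40° ✓; |RK| = 24.70 ✓; ∠RKE = 59.10° ✓; |KE| = 29.00 ✓; ∠(KE, EL) = 90.00° ✓; |EL| = 26.50 ✓; ∠ELZ = 72.10° ✓; |LZ| = 27.90 ✓; ∠LZQ = 51.30° ✓; |ZQ| = 15.70 ✓; ∠ZQJ = 87.60° ✓; |QJ| = 35.70 ✗.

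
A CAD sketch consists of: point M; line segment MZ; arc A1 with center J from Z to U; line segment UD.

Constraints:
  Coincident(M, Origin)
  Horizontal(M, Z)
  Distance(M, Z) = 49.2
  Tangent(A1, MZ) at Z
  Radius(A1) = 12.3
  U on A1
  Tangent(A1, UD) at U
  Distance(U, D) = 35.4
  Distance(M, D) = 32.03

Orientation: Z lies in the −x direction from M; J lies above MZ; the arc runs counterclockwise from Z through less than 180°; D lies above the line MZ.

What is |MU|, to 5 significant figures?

40.772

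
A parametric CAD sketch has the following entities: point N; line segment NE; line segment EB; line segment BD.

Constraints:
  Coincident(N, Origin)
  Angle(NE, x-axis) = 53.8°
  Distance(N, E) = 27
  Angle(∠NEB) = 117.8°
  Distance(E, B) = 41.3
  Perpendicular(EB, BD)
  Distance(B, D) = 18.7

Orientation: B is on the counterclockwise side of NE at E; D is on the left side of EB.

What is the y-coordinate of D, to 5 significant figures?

50.711

∠NEB = 117.8°, so EB runs at 53.8° + (180° − 117.8°) = 116.00° from the x-axis; with |EB| = 41.3, B = E + 41.3·(cos 116.00°, sin 116.00°) = (-2.1584, 58.908). EB is perpendicular to BD; with |BD| = 18.7 on the left of EB, D = B + 18.7·(-0.89879, -0.43837) = (-18.966, 50.711). So D.y = 50.711.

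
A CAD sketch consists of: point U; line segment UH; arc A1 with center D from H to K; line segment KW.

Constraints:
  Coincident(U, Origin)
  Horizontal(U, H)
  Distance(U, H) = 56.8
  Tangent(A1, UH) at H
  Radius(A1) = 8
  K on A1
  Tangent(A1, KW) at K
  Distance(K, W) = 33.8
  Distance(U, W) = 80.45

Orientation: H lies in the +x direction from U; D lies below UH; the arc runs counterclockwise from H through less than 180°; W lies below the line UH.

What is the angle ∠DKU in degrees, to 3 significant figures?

131°

U is at the origin; U and H share the same y with |UH| = 56.8 and H on the +x side, so H = (56.8, 0.00). A1 meets UH tangentially, so DH is at right angles to UH, so D = H + (0, -8) = (56.8, -8.00). Since DK ⟂ KW (tangency), |DW| = √(8.0² + 33.8²) = 34.7 regardless of where K sits on A1. So W lies on both circle(U, 80.45) and circle(D, 34.7); the below-UH intersection is W = (69.6, -40.3). K is the foot of the tangent from W: K = (50.2, -12.6).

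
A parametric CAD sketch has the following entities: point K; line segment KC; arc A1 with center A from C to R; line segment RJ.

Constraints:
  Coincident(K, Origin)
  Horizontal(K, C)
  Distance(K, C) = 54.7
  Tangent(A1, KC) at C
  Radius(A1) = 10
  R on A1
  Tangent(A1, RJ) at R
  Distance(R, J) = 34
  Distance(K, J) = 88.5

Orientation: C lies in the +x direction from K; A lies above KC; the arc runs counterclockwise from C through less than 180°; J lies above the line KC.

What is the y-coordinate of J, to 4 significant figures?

31.93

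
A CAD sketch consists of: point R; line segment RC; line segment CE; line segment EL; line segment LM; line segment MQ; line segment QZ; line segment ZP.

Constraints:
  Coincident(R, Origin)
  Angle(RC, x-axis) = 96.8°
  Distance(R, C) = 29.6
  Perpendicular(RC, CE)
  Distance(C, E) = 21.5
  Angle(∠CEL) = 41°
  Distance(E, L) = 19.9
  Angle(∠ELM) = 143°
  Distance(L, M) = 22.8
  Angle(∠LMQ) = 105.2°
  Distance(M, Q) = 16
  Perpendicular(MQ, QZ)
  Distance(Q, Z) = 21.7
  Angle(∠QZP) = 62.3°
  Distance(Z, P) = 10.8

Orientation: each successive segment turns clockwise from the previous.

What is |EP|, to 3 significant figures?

24.3

MQ is perpendicular to QZ, so QZ runs at 26.0°; with |QZ| = 21.7, Z = (-5.43, 36.8). ∠QZP = 62.3° gives ZP at -91.7° from the x-axis; with |ZP| = 10.8, P = (-5.75, 26.0). Then |EP| = |P − E| = 24.3.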